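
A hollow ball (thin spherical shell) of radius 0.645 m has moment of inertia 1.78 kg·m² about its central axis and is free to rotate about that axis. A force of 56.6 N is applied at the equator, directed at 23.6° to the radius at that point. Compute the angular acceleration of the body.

Only the tangential component produces torque: τ = F R sinθ = (56.6)(0.645) sin 23.6° = 14.62 N·m.
Newton's second law for rotation, τ = Iα, gives α = τ/I = 14.62/1.780 = 8.211 rad/s².

α ≈ 8.21 rad/s²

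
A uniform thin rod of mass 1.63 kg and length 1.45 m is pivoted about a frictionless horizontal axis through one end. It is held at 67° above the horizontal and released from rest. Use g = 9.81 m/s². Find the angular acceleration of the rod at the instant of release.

About the pivot, I = (1/3)ML² = (1/3)(1.63)(1.45)² = 1.142 kg·m².
The weight acts at the center, a distance L/2 = 0.7250 m from the pivot; τ = Mg(L/2) cos 67° = 4.530 N·m.
α = τ/I = 4.530/1.142 = 3.965 rad/s².

α ≈ 3.97 rad/s²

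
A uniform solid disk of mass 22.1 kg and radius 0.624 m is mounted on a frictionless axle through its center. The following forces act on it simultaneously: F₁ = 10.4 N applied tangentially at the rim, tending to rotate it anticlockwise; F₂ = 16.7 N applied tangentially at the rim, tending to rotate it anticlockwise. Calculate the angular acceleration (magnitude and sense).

α ≈ 3.93 rad/s², anticlockwise

I = ½MR² = (1/2)(22.1)(0.624)² = 4.303 kg·m².
Taking anticlockwise as positive: τ₁ = +(10.4)(0.624) = +6.490 N·m; τ₂ = +(16.7)(0.624) = +10.42 N·m.
Net torque τ = 16.91 N·m.
α = τ/I = 16.91/4.303 = 3.930 rad/s².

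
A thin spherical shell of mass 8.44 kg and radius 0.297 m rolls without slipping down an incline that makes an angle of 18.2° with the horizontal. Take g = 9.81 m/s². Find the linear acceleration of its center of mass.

a ≈ 1.84 m/s²

Translation along the incline: Mg sinθ − f = Ma.
Rotation about the center: fR = Iα with I = (2/3)MR². No-slip gives a = αR, so f = (I/R²)a = (2/3)M a.
Substituting: Mg sinθ = (1 + 0.6667)Ma, so a = g sinθ/(1 + 0.6667) = (9.81) sin 18.2° / 1.667 = 1.838 m/s².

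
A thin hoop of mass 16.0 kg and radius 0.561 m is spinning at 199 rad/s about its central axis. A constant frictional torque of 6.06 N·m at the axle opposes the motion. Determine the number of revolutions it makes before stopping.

I = MR² = (16.0)(0.561)² = 5.036 kg·m².
The net torque has magnitude 6.06 N·m, opposing ω.
|α| = τ/I = 6.060/5.036 = 1.203 rad/s² (deceleration).
ω² = ω₀² − 2|α|θ with ω = 0 ⇒ θ = ω₀²/(2|α|) = 16450 rad = 2619 rev.

≈ 2620 revolutions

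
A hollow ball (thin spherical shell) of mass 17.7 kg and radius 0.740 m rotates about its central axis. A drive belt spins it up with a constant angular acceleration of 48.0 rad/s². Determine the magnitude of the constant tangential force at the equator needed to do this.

I = (2/3)MR² = (2/3)(17.7)(0.740)² = 6.462 kg·m².
The required torque is τ = Iα = (6.462)(48.00) = 310.2 N·m.
A tangential force at the equator gives τ = FR, so F = τ/R = 310.2/0.740 = 419.1 N.

F ≈ 419 N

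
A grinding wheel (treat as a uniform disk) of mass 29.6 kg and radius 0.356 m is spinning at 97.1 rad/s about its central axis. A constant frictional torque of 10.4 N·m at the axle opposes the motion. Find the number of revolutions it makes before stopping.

I = ½MR² = (1/2)(29.6)(0.356)² = 1.876 kg·m².
The net torque has magnitude 10.4 N·m, opposing ω.
|α| = τ/I = 10.40/1.876 = 5.545 rad/s² (deceleration).
ω² = ω₀² − 2|α|θ with ω = 0 ⇒ θ = ω₀²/(2|α|) = 850.2 rad = 135.3 rev.

≈ 135 revolutions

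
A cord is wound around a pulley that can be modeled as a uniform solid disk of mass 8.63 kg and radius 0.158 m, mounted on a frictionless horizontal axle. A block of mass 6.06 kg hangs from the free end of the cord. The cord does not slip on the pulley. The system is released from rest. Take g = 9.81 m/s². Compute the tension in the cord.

T ≈ 24.7 N

I = ½MR² = (1/2)(8.63)(0.158)² = 0.1077 kg·m².
Block: mg − T = ma. Pulley: TR = Iα. No-slip: a = αR, so T = (I/R²)a = 4.315·a.
Then mg = (m + 4.315)a, so a = (6.06)(9.81)/(6.06 + 4.315) = 5.730 m/s².
T = 4.315·a = 24.72 N.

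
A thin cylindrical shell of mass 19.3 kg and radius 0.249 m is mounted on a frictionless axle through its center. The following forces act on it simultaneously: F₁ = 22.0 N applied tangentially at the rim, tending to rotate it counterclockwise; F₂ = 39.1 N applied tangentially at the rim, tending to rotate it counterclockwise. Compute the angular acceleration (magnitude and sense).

I = MR² = (19.3)(0.249)² = 1.197 kg·m².
Taking counterclockwise as positive: τ₁ = +(22.0)(0.249) = +5.478 N·m; τ₂ = +(39.1)(0.249) = +9.736 N·m.
Net torque τ = 15.21 N·m.
α = τ/I = 15.21/1.197 = 12.71 rad/s².

α ≈ 12.7 rad/s², counterclockwise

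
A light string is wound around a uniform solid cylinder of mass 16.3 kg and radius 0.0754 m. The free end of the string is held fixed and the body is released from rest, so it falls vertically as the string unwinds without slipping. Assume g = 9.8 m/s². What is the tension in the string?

Translation: Mg − T = Ma. Rotation about the center: TR = Iα with I = ½MR².
With a = αR: T = (I/R²)a = (1/2)M a, so Mg = (1 + 0.5000)Ma.
a = g/(1 + 0.5000) = 9.8/1.500 = 6.533 m/s².
T = 0.5000·M·a = (0.5000)(16.3)(6.533) = 53.25 N.

T ≈ 53.2 N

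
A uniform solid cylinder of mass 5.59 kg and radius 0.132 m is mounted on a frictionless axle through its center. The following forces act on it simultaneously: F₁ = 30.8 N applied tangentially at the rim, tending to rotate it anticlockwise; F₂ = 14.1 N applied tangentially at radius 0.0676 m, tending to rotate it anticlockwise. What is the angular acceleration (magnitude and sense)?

I = ½MR² = (1/2)(5.59)(0.132)² = 0.04870 kg·m².
Taking anticlockwise as positive: τ₁ = +(30.8)(0.132) = +4.066 N·m; τ₂ = +(14.1)(0.0676) = +0.9532 N·m.
Net torque τ = 5.019 N·m.
α = τ/I = 5.019/0.04870 = 103.1 rad/s².

α ≈ 103 rad/s², anticlockwise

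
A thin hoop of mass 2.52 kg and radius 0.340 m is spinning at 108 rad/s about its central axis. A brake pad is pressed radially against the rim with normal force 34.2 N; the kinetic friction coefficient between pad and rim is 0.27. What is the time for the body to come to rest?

t ≈ 10.0 s

I = MR² = (2.52)(0.340)² = 0.2913 kg·m².
Friction force f = μN = (0.27)(34.2) = 9.234 N at the rim; torque magnitude τ = fR = 3.140 N·m, opposing ω.
|α| = τ/I = 3.140/0.2913 = 10.78 rad/s² (deceleration).
0 = ω₀ − |α|t ⇒ t = ω₀/|α| = 108/10.78 = 10.02 s.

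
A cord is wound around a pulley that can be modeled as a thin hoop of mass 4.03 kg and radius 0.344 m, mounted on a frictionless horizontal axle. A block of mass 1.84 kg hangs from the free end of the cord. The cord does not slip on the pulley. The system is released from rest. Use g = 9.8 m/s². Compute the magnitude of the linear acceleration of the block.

I = MR² = (4.03)(0.344)² = 0.4769 kg·m².
Block: mg − T = ma. Pulley: TR = Iα. No-slip: a = αR, so T = (I/R²)a = 4.030·a.
Then mg = (m + 4.030)a, so a = (1.84)(9.8)/(1.84 + 4.030) = 3.072 m/s².

a ≈ 3.07 m/s²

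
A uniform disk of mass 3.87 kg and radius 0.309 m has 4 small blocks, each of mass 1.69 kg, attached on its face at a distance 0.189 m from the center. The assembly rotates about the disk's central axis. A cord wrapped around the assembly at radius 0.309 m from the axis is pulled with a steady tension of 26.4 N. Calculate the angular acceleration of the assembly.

I_disk = ½MR² = ½(3.87)(0.309)² = 0.1848 kg·m².
I_blocks = 4·m·r² = 4(1.69)(0.189)² = 0.2415 kg·m².
Total I = 0.4262 kg·m².
τ = F r = (26.4)(0.309) = 8.158 N·m.
α = τ/I = 8.158/0.4262 = 19.14 rad/s².

α ≈ 19.1 rad/s²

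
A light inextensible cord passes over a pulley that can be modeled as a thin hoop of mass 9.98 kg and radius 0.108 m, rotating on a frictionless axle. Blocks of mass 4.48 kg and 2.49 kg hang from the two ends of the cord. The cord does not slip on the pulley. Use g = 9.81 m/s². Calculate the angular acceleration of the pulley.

α ≈ 10.7 rad/s²

I = MR² = (9.98)(0.108)² = 0.1164 kg·m².
Heavier block: m₁g − T₁ = m₁a. Lighter block: T₂ − m₂g = m₂a.
Pulley: (T₁ − T₂)R = Iα = I(a/R), so T₁ − T₂ = (I/R²)a = 1·M_p a = 9.980·a.
Adding the three: (m₁ − m₂)g = (m₁ + m₂ + 9.980)a, so a = (4.48 − 2.49)(9.81)/(4.48 + 2.49 + 9.980) = 1.152 m/s².
α = a/R = 1.152/0.108 = 10.66 rad/s².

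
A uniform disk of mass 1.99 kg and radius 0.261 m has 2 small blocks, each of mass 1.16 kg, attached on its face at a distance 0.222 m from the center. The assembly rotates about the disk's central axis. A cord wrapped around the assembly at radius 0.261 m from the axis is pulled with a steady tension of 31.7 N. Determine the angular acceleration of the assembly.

α ≈ 45.4 rad/s²

I_disk = ½MR² = ½(1.99)(0.261)² = 0.06778 kg·m².
I_blocks = 2·m·r² = 2(1.16)(0.222)² = 0.1143 kg·m².
Total I = 0.1821 kg·m².
τ = F r = (31.7)(0.261) = 8.274 N·m.
α = τ/I = 8.274/0.1821 = 45.43 rad/s².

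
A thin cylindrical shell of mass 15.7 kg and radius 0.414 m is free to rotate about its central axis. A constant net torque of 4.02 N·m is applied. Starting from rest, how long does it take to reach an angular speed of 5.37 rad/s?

I = MR² = (15.7)(0.414)² = 2.691 kg·m².
α = τ/I = 4.02/2.691 = 1.494 rad/s².
ω = αt ⇒ t = ω/α = 5.37/1.494 = 3.595 s.

t ≈ 3.59 s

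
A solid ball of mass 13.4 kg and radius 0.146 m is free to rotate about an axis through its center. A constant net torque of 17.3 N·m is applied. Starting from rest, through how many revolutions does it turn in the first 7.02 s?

I = (2/5)MR² = (2/5)(13.4)(0.146)² = 0.1143 kg·m².
α = τ/I = 17.3/0.1143 = 151.4 rad/s².
θ = ½αt² = ½(151.4)(7.02)² = 3731 rad.
Revolutions = θ/(2π) = 593.8.

≈ 594 revolutions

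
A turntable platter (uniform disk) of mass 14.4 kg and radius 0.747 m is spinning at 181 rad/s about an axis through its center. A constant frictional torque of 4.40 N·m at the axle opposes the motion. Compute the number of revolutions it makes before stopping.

I = ½MR² = (1/2)(14.4)(0.747)² = 4.018 kg·m².
The net torque has magnitude 4.40 N·m, opposing ω.
|α| = τ/I = 4.400/4.018 = 1.095 rad/s² (deceleration).
ω² = ω₀² − 2|α|θ with ω = 0 ⇒ θ = ω₀²/(2|α|) = 14960 rad = 2381 rev.

≈ 2380 revolutions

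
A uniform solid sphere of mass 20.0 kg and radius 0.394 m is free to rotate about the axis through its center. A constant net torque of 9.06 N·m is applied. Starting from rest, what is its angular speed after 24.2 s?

I = (2/5)MR² = (2/5)(20.0)(0.394)² = 1.242 kg·m².
α = τ/I = 9.06/1.242 = 7.295 rad/s².
ω = ω₀ + αt = 0 + (7.295)(24.2) = 176.5 rad/s.

ω ≈ 177 rad/s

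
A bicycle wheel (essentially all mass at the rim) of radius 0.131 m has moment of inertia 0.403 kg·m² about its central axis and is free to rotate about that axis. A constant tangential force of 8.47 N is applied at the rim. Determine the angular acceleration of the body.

τ = F R = (8.47)(0.131) = 1.110 N·m.
From τ = Iα: α = 1.110/0.4030 = 2.753 rad/s².

α ≈ 2.75 rad/s²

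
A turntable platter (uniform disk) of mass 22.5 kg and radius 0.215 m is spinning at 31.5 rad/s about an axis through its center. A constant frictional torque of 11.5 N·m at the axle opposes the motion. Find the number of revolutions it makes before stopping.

≈ 3.57 revolutions

I = ½MR² = (1/2)(22.5)(0.215)² = 0.5200 kg·m².
The net torque has magnitude 11.5 N·m, opposing ω.
|α| = τ/I = 11.50/0.5200 = 22.11 rad/s² (deceleration).
ω² = ω₀² − 2|α|θ with ω = 0 ⇒ θ = ω₀²/(2|α|) = 22.43 rad = 3.571 rev.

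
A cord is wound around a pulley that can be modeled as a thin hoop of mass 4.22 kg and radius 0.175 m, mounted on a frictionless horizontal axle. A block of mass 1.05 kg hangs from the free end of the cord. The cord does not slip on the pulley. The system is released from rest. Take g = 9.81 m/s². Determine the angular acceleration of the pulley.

α ≈ 11.2 rad/s²

I = MR² = (4.22)(0.175)² = 0.1292 kg·m².
Block: mg − T = ma. Pulley: TR = Iα. No-slip: a = αR, so T = (I/R²)a = 4.220·a.
Then mg = (m + 4.220)a, so a = (1.05)(9.81)/(1.05 + 4.220) = 1.955 m/s².
α = a/R = 1.955/0.175 = 11.17 rad/s².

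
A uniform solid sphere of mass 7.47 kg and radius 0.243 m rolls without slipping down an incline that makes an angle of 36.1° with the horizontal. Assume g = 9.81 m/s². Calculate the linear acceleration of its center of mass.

a ≈ 4.13 m/s²

Translation along the incline: Mg sinθ − f = Ma.
Rotation about the center: fR = Iα with I = (2/5)MR². No-slip gives a = αR, so f = (I/R²)a = (2/5)M a.
Substituting: Mg sinθ = (1 + 0.4000)Ma, so a = g sinθ/(1 + 0.4000) = (9.81) sin 36.1° / 1.400 = 4.129 m/s².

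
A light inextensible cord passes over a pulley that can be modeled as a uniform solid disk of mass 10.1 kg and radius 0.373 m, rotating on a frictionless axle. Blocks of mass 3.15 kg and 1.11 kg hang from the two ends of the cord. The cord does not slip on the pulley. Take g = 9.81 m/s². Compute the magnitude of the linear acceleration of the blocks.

a ≈ 2.15 m/s²

I = ½MR² = (1/2)(10.1)(0.373)² = 0.7026 kg·m².
Heavier block: m₁g − T₁ = m₁a. Lighter block: T₂ − m₂g = m₂a.
Pulley: (T₁ − T₂)R = Iα = I(a/R), so T₁ − T₂ = (I/R²)a = (1/2)M_p a = 5.050·a.
Adding the three: (m₁ − m₂)g = (m₁ + m₂ + 5.050)a, so a = (3.15 − 1.11)(9.81)/(3.15 + 1.11 + 5.050) = 2.150 m/s².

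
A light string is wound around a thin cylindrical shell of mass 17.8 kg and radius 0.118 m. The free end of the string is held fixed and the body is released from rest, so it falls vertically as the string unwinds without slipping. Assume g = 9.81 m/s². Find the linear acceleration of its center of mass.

a ≈ 4.91 m/s²

Translation: Mg − T = Ma. Rotation about the center: TR = Iα with I = MR².
With a = αR: T = (I/R²)a = M a, so Mg = (1 + 1.000)Ma.
a = g/(1 + 1.000) = 9.81/2.000 = 4.905 m/s².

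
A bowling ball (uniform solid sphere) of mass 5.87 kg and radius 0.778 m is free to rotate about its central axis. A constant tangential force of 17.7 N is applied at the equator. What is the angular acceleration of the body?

I = (2/5)MR² = (2/5)(5.87)(0.778)² = 1.421 kg·m².
τ = F R = (17.7)(0.778) = 13.77 N·m.
From τ = Iα: α = 13.77/1.421 = 9.689 rad/s².

α ≈ 9.69 rad/s²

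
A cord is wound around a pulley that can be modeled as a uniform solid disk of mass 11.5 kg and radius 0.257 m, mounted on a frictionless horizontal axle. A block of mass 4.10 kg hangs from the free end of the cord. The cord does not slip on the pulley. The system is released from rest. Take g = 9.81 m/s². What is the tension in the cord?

I = ½MR² = (1/2)(11.5)(0.257)² = 0.3798 kg·m².
Block: mg − T = ma. Pulley: TR = Iα. No-slip: a = αR, so T = (I/R²)a = 5.750·a.
Then mg = (m + 5.750)a, so a = (4.10)(9.81)/(4.10 + 5.750) = 4.083 m/s².
T = 5.750·a = 23.48 N.

T ≈ 23.5 N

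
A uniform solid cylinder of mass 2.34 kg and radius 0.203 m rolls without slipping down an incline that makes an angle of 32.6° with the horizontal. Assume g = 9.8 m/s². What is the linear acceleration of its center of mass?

a ≈ 3.52 m/s²

Translation along the incline: Mg sinθ − f = Ma.
Rotation about the center: fR = Iα with I = ½MR². No-slip gives a = αR, so f = (I/R²)a = (1/2)M a.
Substituting: Mg sinθ = (1 + 0.5000)Ma, so a = g sinθ/(1 + 0.5000) = (9.8) sin 32.6° / 1.500 = 3.520 m/s².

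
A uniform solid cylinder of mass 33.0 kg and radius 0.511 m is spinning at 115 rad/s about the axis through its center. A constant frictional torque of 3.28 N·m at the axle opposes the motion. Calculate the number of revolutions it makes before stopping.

≈ 1380 revolutions

I = ½MR² = (1/2)(33.0)(0.511)² = 4.308 kg·m².
The net torque has magnitude 3.28 N·m, opposing ω.
|α| = τ/I = 3.280/4.308 = 0.7613 rad/s² (deceleration).
ω² = ω₀² − 2|α|θ with ω = 0 ⇒ θ = ω₀²/(2|α|) = 8686 rad = 1382 rev.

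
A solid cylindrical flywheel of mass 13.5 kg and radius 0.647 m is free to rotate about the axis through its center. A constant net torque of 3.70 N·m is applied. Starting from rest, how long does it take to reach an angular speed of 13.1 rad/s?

t ≈ 10.0 s

I = ½MR² = (1/2)(13.5)(0.647)² = 2.826 kg·m².
α = τ/I = 3.70/2.826 = 1.309 rad/s².
ω = αt ⇒ t = ω/α = 13.1/1.309 = 10.00 s.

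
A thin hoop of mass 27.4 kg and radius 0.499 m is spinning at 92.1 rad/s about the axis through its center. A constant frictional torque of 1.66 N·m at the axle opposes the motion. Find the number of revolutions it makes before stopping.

≈ 2770 revolutions

I = MR² = (27.4)(0.499)² = 6.823 kg·m².
The net torque has magnitude 1.66 N·m, opposing ω.
|α| = τ/I = 1.660/6.823 = 0.2433 rad/s² (deceleration).
ω² = ω₀² − 2|α|θ with ω = 0 ⇒ θ = ω₀²/(2|α|) = 17430 rad = 2774 rev.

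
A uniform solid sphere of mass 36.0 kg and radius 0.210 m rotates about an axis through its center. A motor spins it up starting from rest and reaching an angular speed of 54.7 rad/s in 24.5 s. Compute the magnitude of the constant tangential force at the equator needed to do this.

I = (2/5)MR² = (2/5)(36.0)(0.210)² = 0.6350 kg·m².
α = Δω/Δt = (54.7 − 0)/24.5 = 2.233 rad/s².
The required torque is τ = Iα = (0.6350)(2.233) = 1.418 N·m.
A tangential force at the equator gives τ = FR, so F = τ/R = 1.418/0.210 = 6.752 N.

F ≈ 6.75 N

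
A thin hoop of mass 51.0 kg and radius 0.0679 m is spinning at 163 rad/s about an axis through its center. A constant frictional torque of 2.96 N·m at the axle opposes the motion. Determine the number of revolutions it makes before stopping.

I = MR² = (51.0)(0.0679)² = 0.2351 kg·m².
The net torque has magnitude 2.96 N·m, opposing ω.
|α| = τ/I = 2.960/0.2351 = 12.59 rad/s² (deceleration).
ω² = ω₀² − 2|α|θ with ω = 0 ⇒ θ = ω₀²/(2|α|) = 1055 rad = 168.0 rev.

≈ 168 revolutions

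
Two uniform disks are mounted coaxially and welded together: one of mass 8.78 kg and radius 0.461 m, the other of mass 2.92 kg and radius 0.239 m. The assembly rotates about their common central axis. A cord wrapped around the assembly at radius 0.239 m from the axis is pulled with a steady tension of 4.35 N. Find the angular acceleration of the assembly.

I = ½M₁R₁² + ½M₂R₂² = ½(8.78)(0.461)² + ½(2.92)(0.239)² = 1.016 kg·m².
τ = F r = (4.35)(0.239) = 1.040 N·m.
α = τ/I = 1.040/1.016 = 1.023 rad/s².

α ≈ 1.02 rad/s²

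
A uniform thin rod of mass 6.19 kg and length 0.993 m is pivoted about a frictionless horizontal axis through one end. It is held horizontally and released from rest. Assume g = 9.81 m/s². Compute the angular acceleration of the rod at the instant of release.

About the pivot, I = (1/3)ML² = (1/3)(6.19)(0.993)² = 2.035 kg·m².
The weight acts at the center, a distance L/2 = 0.4965 m from the pivot; τ = Mg(L/2) = 30.15 N·m.
α = τ/I = 30.15/2.035 = 14.82 rad/s².

α ≈ 14.8 rad/s²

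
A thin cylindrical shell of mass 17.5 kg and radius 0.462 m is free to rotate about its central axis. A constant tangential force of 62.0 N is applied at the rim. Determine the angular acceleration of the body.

I = MR² = (17.5)(0.462)² = 3.735 kg·m².
τ = F R = (62.0)(0.462) = 28.64 N·m.
Newton's second law for rotation, τ = Iα, gives α = τ/I = 28.64/3.735 = 7.669 rad/s².

α ≈ 7.67 rad/s²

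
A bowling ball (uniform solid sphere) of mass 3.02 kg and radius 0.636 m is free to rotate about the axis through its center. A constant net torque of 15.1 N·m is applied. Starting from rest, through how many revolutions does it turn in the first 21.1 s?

I = (2/5)MR² = (2/5)(3.02)(0.636)² = 0.4886 kg·m².
α = τ/I = 15.1/0.4886 = 30.90 rad/s².
θ = ½αt² = ½(30.90)(21.1)² = 6879 rad.
Revolutions = θ/(2π) = 1095.

≈ 1090 revolutions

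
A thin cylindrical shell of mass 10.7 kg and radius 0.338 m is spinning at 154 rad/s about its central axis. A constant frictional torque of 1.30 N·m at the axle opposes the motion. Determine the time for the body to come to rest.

t ≈ 145 s

I = MR² = (10.7)(0.338)² = 1.222 kg·m².
The net torque has magnitude 1.30 N·m, opposing ω.
|α| = τ/I = 1.300/1.222 = 1.063 rad/s² (deceleration).
0 = ω₀ − |α|t ⇒ t = ω₀/|α| = 154/1.063 = 144.8 s.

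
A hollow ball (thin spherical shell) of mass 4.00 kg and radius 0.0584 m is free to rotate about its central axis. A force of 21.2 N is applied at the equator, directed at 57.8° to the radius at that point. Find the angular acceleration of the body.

α ≈ 115 rad/s²

I = (2/3)MR² = (2/3)(4.00)(0.0584)² = 0.009095 kg·m².
Only the tangential component produces torque: τ = F R sinθ = (21.2)(0.0584) sin 57.8° = 1.048 N·m.
Newton's second law for rotation, τ = Iα, gives α = τ/I = 1.048/0.009095 = 115.2 rad/s².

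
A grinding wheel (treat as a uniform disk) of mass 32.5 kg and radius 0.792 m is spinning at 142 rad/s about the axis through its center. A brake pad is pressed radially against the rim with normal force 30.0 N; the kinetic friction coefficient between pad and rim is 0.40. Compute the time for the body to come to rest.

I = ½MR² = (1/2)(32.5)(0.792)² = 10.19 kg·m².
Friction force f = μN = (0.40)(30.0) = 12.00 N at the rim; torque magnitude τ = fR = 9.504 N·m, opposing ω.
|α| = τ/I = 9.504/10.19 = 0.9324 rad/s² (deceleration).
0 = ω₀ − |α|t ⇒ t = ω₀/|α| = 142/0.9324 = 152.3 s.

t ≈ 152 s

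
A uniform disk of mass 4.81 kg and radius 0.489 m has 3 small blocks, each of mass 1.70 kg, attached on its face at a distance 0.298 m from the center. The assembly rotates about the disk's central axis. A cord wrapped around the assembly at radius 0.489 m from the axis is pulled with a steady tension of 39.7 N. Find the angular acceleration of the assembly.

I_disk = ½MR² = ½(4.81)(0.489)² = 0.5751 kg·m².
I_blocks = 3·m·r² = 3(1.70)(0.298)² = 0.4529 kg·m².
Total I = 1.028 kg·m².
τ = F r = (39.7)(0.489) = 19.41 N·m.
α = τ/I = 19.41/1.028 = 18.88 rad/s².

α ≈ 18.9 rad/s²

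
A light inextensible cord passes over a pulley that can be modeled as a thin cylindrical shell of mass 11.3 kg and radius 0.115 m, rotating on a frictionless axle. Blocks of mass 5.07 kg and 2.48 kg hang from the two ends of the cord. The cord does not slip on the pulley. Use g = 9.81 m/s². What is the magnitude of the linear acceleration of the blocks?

I = MR² = (11.3)(0.115)² = 0.1494 kg·m².
Heavier block: m₁g − T₁ = m₁a. Lighter block: T₂ − m₂g = m₂a.
Pulley: (T₁ − T₂)R = Iα = I(a/R), so T₁ − T₂ = (I/R²)a = 1·M_p a = 11.30·a.
Adding the three: (m₁ − m₂)g = (m₁ + m₂ + 11.30)a, so a = (5.07 − 2.48)(9.81)/(5.07 + 2.48 + 11.30) = 1.348 m/s².

a ≈ 1.35 m/s²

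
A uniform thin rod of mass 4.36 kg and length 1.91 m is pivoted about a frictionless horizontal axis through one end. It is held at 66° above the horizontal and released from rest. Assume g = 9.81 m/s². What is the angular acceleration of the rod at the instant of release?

α ≈ 3.13 rad/s²

About the pivot, I = (1/3)ML² = (1/3)(4.36)(1.91)² = 5.302 kg·m².
The weight acts at the center, a distance L/2 = 0.9550 m from the pivot; τ = Mg(L/2) cos 66° = 16.61 N·m.
α = τ/I = 16.61/5.302 = 3.134 rad/s².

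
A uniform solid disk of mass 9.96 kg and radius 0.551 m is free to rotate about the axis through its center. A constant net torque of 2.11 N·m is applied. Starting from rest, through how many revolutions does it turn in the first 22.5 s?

I = ½MR² = (1/2)(9.96)(0.551)² = 1.512 kg·m².
α = τ/I = 2.11/1.512 = 1.396 rad/s².
θ = ½αt² = ½(1.396)(22.5)² = 353.3 rad.
Revolutions = θ/(2π) = 56.22.

≈ 56.2 revolutions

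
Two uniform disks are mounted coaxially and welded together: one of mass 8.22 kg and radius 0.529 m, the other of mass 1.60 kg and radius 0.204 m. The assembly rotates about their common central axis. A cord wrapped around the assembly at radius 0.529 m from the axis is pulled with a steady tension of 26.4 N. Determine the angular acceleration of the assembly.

α ≈ 11.8 rad/s²

I = ½M₁R₁² + ½M₂R₂² = ½(8.22)(0.529)² + ½(1.60)(0.204)² = 1.183 kg·m².
τ = F r = (26.4)(0.529) = 13.97 N·m.
α = τ/I = 13.97/1.183 = 11.80 rad/s².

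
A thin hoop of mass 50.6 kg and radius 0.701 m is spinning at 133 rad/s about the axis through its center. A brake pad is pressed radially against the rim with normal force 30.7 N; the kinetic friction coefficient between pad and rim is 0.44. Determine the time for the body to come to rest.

I = MR² = (50.6)(0.701)² = 24.86 kg·m².
Friction force f = μN = (0.44)(30.7) = 13.51 N at the rim; torque magnitude τ = fR = 9.469 N·m, opposing ω.
|α| = τ/I = 9.469/24.86 = 0.3808 rad/s² (deceleration).
0 = ω₀ − |α|t ⇒ t = ω₀/|α| = 133/0.3808 = 349.2 s.

t ≈ 349 s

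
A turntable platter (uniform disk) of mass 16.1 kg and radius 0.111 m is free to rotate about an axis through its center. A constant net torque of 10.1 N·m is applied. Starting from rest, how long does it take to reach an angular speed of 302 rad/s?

t ≈ 2.97 s

I = ½MR² = (1/2)(16.1)(0.111)² = 0.09918 kg·m².
α = τ/I = 10.1/0.09918 = 101.8 rad/s².
ω = αt ⇒ t = ω/α = 302/101.8 = 2.966 s.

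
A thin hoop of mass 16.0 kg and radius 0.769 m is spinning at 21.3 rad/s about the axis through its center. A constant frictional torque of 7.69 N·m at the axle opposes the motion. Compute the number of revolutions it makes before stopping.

I = MR² = (16.0)(0.769)² = 9.462 kg·m².
The net torque has magnitude 7.69 N·m, opposing ω.
|α| = τ/I = 7.690/9.462 = 0.8127 rad/s² (deceleration).
ω² = ω₀² − 2|α|θ with ω = 0 ⇒ θ = ω₀²/(2|α|) = 279.1 rad = 44.42 rev.

≈ 44.4 revolutions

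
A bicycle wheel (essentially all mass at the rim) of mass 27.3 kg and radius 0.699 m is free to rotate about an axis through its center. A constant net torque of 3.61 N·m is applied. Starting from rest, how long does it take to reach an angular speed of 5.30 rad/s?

t ≈ 19.6 s

I = MR² = (27.3)(0.699)² = 13.34 kg·m².
α = τ/I = 3.61/13.34 = 0.2706 rad/s².
ω = αt ⇒ t = ω/α = 5.30/0.2706 = 19.58 s.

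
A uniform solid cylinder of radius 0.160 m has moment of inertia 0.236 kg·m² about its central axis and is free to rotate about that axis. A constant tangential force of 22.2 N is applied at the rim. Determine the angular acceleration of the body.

α ≈ 15.1 rad/s²

τ = F R = (22.2)(0.160) = 3.552 N·m.
From τ = Iα: α = 3.552/0.2360 = 15.05 rad/s².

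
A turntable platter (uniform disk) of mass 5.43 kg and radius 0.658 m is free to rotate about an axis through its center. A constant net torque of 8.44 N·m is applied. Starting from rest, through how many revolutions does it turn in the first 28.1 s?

I = ½MR² = (1/2)(5.43)(0.658)² = 1.175 kg·m².
α = τ/I = 8.44/1.175 = 7.180 rad/s².
θ = ½αt² = ½(7.180)(28.1)² = 2835 rad.
Revolutions = θ/(2π) = 451.2.

≈ 451 revolutions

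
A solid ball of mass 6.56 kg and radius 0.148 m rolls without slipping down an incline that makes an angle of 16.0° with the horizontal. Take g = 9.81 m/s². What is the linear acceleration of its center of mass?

Translation along the incline: Mg sinθ − f = Ma.
Rotation about the center: fR = Iα with I = (2/5)MR². No-slip gives a = αR, so f = (I/R²)a = (2/5)M a.
Substituting: Mg sinθ = (1 + 0.4000)Ma, so a = g sinθ/(1 + 0.4000) = (9.81) sin 16.0° / 1.400 = 1.931 m/s².

a ≈ 1.93 m/s²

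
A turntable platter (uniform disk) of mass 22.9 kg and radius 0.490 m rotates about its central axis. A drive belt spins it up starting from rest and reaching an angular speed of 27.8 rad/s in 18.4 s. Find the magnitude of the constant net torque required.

τ ≈ 4.15 N·m

I = ½MR² = (1/2)(22.9)(0.490)² = 2.749 kg·m².
α = Δω/Δt = (27.8 − 0)/18.4 = 1.511 rad/s².
τ = Iα = (2.749)(1.511) = 4.154 N·m.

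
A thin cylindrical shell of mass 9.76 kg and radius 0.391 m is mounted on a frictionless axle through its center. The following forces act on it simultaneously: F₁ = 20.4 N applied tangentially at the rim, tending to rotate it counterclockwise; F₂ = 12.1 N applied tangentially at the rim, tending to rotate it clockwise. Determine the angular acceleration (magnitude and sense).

I = MR² = (9.76)(0.391)² = 1.492 kg·m².
Taking counterclockwise as positive: τ₁ = +(20.4)(0.391) = +7.976 N·m; τ₂ = −(12.1)(0.391) = −4.731 N·m.
Net torque τ = 3.245 N·m.
α = τ/I = 3.245/1.492 = 2.175 rad/s².

α ≈ 2.17 rad/s², counterclockwise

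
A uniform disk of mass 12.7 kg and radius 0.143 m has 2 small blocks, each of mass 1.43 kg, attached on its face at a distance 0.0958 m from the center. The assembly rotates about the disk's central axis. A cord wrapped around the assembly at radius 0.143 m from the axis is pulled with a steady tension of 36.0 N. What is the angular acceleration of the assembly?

α ≈ 33.0 rad/s²

I_disk = ½MR² = ½(12.7)(0.143)² = 0.1299 kg·m².
I_blocks = 2·m·r² = 2(1.43)(0.0958)² = 0.02625 kg·m².
Total I = 0.1561 kg·m².
τ = F r = (36.0)(0.143) = 5.148 N·m.
α = τ/I = 5.148/0.1561 = 32.98 rad/s².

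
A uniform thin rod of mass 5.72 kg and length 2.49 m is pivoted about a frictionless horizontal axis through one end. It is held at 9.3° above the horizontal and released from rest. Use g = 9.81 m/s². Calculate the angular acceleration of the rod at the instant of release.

α ≈ 5.83 rad/s²

About the pivot, I = (1/3)ML² = (1/3)(5.72)(2.49)² = 11.82 kg·m².
The weight acts at the center, a distance L/2 = 1.245 m from the pivot; τ = Mg(L/2) cos 9.3° = 68.94 N·m.
α = τ/I = 68.94/11.82 = 5.832 rad/s².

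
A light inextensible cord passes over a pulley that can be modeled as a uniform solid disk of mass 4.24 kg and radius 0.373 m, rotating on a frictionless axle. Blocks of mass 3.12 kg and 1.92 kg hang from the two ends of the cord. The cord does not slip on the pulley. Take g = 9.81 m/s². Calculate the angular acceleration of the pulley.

α ≈ 4.41 rad/s²

I = ½MR² = (1/2)(4.24)(0.373)² = 0.2950 kg·m².
Heavier block: m₁g − T₁ = m₁a. Lighter block: T₂ − m₂g = m₂a.
Pulley: (T₁ − T₂)R = Iα = I(a/R), so T₁ − T₂ = (I/R²)a = (1/2)M_p a = 2.120·a.
Adding the three: (m₁ − m₂)g = (m₁ + m₂ + 2.120)a, so a = (3.12 − 1.92)(9.81)/(3.12 + 1.92 + 2.120) = 1.644 m/s².
α = a/R = 1.644/0.373 = 4.408 rad/s².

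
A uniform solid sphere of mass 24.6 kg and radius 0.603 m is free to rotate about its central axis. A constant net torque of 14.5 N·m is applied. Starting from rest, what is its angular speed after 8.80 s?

I = (2/5)MR² = (2/5)(24.6)(0.603)² = 3.578 kg·m².
α = τ/I = 14.5/3.578 = 4.053 rad/s².
ω = ω₀ + αt = 0 + (4.053)(8.80) = 35.66 rad/s.

ω ≈ 35.7 rad/s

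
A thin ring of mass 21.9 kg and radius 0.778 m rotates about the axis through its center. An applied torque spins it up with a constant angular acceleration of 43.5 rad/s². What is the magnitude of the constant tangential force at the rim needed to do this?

F ≈ 741 N

I = MR² = (21.9)(0.778)² = 13.26 kg·m².
The required torque is τ = Iα = (13.26)(43.50) = 576.6 N·m.
A tangential force at the rim gives τ = FR, so F = τ/R = 576.6/0.778 = 741.2 N.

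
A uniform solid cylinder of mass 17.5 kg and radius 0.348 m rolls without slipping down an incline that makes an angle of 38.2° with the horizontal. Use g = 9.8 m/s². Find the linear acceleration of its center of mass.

Translation along the incline: Mg sinθ − f = Ma.
Rotation about the center: fR = Iα with I = ½MR². No-slip gives a = αR, so f = (I/R²)a = (1/2)M a.
Substituting: Mg sinθ = (1 + 0.5000)Ma, so a = g sinθ/(1 + 0.5000) = (9.8) sin 38.2° / 1.500 = 4.040 m/s².

a ≈ 4.04 m/s²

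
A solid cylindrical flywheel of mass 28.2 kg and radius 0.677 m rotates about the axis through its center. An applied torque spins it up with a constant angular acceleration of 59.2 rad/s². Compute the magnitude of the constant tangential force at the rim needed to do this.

I = ½MR² = (1/2)(28.2)(0.677)² = 6.462 kg·m².
The required torque is τ = Iα = (6.462)(59.20) = 382.6 N·m.
A tangential force at the rim gives τ = FR, so F = τ/R = 382.6/0.677 = 565.1 N.

F ≈ 565 N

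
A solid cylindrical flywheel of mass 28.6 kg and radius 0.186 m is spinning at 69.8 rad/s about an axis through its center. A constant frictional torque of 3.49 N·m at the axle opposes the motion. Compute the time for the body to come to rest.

I = ½MR² = (1/2)(28.6)(0.186)² = 0.4947 kg·m².
The net torque has magnitude 3.49 N·m, opposing ω.
|α| = τ/I = 3.490/0.4947 = 7.054 rad/s² (deceleration).
0 = ω₀ − |α|t ⇒ t = ω₀/|α| = 69.8/7.054 = 9.894 s.

t ≈ 9.89 s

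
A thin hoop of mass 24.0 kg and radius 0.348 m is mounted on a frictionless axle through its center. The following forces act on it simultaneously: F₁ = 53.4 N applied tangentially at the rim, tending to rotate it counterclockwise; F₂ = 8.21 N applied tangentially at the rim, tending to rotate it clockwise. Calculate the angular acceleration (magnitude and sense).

α ≈ 5.41 rad/s², counterclockwise

I = MR² = (24.0)(0.348)² = 2.906 kg·m².
Taking counterclockwise as positive: τ₁ = +(53.4)(0.348) = +18.58 N·m; τ₂ = −(8.21)(0.348) = −2.857 N·m.
Net torque τ = 15.73 N·m.
α = τ/I = 15.73/2.906 = 5.411 rad/s².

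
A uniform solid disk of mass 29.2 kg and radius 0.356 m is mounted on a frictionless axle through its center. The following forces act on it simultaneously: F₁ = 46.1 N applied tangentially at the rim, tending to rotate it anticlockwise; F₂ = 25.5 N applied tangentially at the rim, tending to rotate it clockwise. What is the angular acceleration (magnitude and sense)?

α ≈ 3.96 rad/s², anticlockwise

I = ½MR² = (1/2)(29.2)(0.356)² = 1.850 kg·m².
Taking anticlockwise as positive: τ₁ = +(46.1)(0.356) = +16.41 N·m; τ₂ = −(25.5)(0.356) = −9.078 N·m.
Net torque τ = 7.334 N·m.
α = τ/I = 7.334/1.850 = 3.963 rad/s².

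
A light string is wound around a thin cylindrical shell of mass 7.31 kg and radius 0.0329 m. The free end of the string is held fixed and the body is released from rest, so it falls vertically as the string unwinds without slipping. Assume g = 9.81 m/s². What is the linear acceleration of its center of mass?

a ≈ 4.91 m/s²

Translation: Mg − T = Ma. Rotation about the center: TR = Iα with I = MR².
With a = αR: T = (I/R²)a = M a, so Mg = (1 + 1.000)Ma.
a = g/(1 + 1.000) = 9.81/2.000 = 4.905 m/s².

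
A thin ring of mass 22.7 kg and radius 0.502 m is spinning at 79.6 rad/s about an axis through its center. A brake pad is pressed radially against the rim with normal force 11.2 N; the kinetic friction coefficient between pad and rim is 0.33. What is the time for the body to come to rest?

t ≈ 245 s

I = MR² = (22.7)(0.502)² = 5.720 kg·m².
Friction force f = μN = (0.33)(11.2) = 3.696 N at the rim; torque magnitude τ = fR = 1.855 N·m, opposing ω.
|α| = τ/I = 1.855/5.720 = 0.3243 rad/s² (deceleration).
0 = ω₀ − |α|t ⇒ t = ω₀/|α| = 79.6/0.3243 = 245.4 s.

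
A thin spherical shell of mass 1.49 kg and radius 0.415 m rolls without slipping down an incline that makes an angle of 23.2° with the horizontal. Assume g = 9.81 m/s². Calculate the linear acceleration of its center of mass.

Translation along the incline: Mg sinθ − f = Ma.
Rotation about the center: fR = Iα with I = (2/3)MR². No-slip gives a = αR, so f = (I/R²)a = (2/3)M a.
Substituting: Mg sinθ = (1 + 0.6667)Ma, so a = g sinθ/(1 + 0.6667) = (9.81) sin 23.2° / 1.667 = 2.319 m/s².

a ≈ 2.32 m/s²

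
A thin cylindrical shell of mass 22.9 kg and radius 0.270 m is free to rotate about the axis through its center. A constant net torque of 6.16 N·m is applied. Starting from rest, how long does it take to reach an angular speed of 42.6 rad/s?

t ≈ 11.5 s

I = MR² = (22.9)(0.270)² = 1.669 kg·m².
α = τ/I = 6.16/1.669 = 3.690 rad/s².
ω = αt ⇒ t = ω/α = 42.6/3.690 = 11.54 s.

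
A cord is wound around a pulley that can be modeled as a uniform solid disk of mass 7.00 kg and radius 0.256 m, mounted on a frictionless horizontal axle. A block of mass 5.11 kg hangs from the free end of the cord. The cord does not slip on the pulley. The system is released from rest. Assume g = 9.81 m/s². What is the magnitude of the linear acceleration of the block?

a ≈ 5.82 m/s²

I = ½MR² = (1/2)(7.00)(0.256)² = 0.2294 kg·m².
Block: mg − T = ma. Pulley: TR = Iα. No-slip: a = αR, so T = (I/R²)a = 3.500·a.
Then mg = (m + 3.500)a, so a = (5.11)(9.81)/(5.11 + 3.500) = 5.822 m/s².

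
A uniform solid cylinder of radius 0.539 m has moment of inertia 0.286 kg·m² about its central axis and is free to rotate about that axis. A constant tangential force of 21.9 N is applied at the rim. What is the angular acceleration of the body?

α ≈ 41.3 rad/s²

τ = F R = (21.9)(0.539) = 11.80 N·m.
From τ = Iα: α = 11.80/0.2860 = 41.27 rad/s².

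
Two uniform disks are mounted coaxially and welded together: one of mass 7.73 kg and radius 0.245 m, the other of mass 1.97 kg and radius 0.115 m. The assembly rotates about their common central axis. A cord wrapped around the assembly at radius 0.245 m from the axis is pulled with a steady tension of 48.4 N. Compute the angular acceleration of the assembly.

I = ½M₁R₁² + ½M₂R₂² = ½(7.73)(0.245)² + ½(1.97)(0.115)² = 0.2450 kg·m².
τ = F r = (48.4)(0.245) = 11.86 N·m.
α = τ/I = 11.86/0.2450 = 48.40 rad/s².

α ≈ 48.4 rad/s²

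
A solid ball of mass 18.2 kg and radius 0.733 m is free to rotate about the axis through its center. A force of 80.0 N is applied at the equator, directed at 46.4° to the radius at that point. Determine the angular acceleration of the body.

α ≈ 10.9 rad/s²

I = (2/5)MR² = (2/5)(18.2)(0.733)² = 3.911 kg·m².
Only the tangential component produces torque: τ = F R sinθ = (80.0)(0.733) sin 46.4° = 42.47 N·m.
From τ = Iα: α = 42.47/3.911 = 10.86 rad/s².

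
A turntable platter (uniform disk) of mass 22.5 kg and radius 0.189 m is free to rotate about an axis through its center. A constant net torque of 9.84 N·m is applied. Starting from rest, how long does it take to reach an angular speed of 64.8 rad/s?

t ≈ 2.65 s

I = ½MR² = (1/2)(22.5)(0.189)² = 0.4019 kg·m².
α = τ/I = 9.84/0.4019 = 24.49 rad/s².
ω = αt ⇒ t = ω/α = 64.8/24.49 = 2.646 s.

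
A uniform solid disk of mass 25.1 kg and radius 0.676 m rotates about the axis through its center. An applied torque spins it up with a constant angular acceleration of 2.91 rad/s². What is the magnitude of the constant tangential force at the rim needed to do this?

I = ½MR² = (1/2)(25.1)(0.676)² = 5.735 kg·m².
The required torque is τ = Iα = (5.735)(2.910) = 16.69 N·m.
A tangential force at the rim gives τ = FR, so F = τ/R = 16.69/0.676 = 24.69 N.

F ≈ 24.7 N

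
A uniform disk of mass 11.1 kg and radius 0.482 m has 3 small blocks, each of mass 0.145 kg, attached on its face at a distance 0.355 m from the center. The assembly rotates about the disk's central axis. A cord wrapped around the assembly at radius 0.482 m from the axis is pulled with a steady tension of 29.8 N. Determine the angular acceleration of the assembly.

I_disk = ½MR² = ½(11.1)(0.482)² = 1.289 kg·m².
I_blocks = 3·m·r² = 3(0.145)(0.355)² = 0.05482 kg·m².
Total I = 1.344 kg·m².
τ = F r = (29.8)(0.482) = 14.36 N·m.
α = τ/I = 14.36/1.344 = 10.69 rad/s².

α ≈ 10.7 rad/s²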